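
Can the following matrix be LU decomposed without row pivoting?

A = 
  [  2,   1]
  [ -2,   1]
Yes.
A[1,1] = 2 ≠ 0, so Gaussian elimination proceeds without a row swap: multiplier ℓ₂₁ = (-2)/(2) = -1, and U[2,2] = 1 - (-1)(1) = 2.
L = 
  [  1,   0]
  [ -1,   1]
U = 
  [  2,   1]
  [  0,   2]
Check row 2 of LU: [(-1)(2), (-1)(1) + 2] = [-2, 1] = row 2 of A ✓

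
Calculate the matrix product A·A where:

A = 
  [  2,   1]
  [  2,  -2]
A² = A·A:
A²[1,1] = (2)(2) + (1)(2) = 6
A²[1,2] = (2)(1) + (1)(-2) = 0
A²[2,1] = (2)(2) + (-2)(2) = 0
A²[2,2] = (2)(1) + (-2)(-2) = 6
A² = 
  [  6,   0]
  [  0,   6]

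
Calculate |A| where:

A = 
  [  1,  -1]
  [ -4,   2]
-2

For a 2×2 matrix, det = ad - bc = (1)(2) - (-1)(-4) = -2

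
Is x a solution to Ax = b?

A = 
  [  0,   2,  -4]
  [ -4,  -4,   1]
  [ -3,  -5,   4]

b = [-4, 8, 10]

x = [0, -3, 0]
No

Ax = [-6, 12, 15] ≠ b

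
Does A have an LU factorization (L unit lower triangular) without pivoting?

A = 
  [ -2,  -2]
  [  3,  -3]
Yes.
A[1,1] = -2 ≠ 0, so Gaussian elimination proceeds without a row swap: multiplier ℓ₂₁ = (3)/(-2) = -3/2, and U[2,2] = -3 - (-3/2)(-2) = -6.
L = 
  [   1,    0]
  [-3/2,    1]
U = 
  [ -2,  -2]
  [  0,  -6]
Check row 2 of LU: [(-3/2)(-2), (-3/2)(-2) + (-6)] = [3, -3] = row 2 of A ✓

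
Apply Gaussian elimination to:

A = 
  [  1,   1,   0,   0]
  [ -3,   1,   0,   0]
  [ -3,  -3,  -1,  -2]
Row operations:
R2 → R2 + (3)·R1
R3 → R3 + (3)·R1

Resulting echelon form:
REF = 
  [  1,   1,   0,   0]
  [  0,   4,   0,   0]
  [  0,   0,  -1,  -2]

Rank = 3 (number of non-zero pivot rows).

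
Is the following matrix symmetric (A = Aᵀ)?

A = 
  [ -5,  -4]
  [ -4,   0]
Yes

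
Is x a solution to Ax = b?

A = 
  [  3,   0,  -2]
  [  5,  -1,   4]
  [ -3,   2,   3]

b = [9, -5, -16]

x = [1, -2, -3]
Yes

Ax = [9, -5, -16] = b ✓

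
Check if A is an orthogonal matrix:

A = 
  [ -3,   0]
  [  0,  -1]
No

AᵀA = 
  [  9,   0]
  [  0,   1]
≠ I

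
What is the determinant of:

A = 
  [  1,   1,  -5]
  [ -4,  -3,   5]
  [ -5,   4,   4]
Cofactor expansion along row 1:
det(A) = (1)·((-3)(4) - (5)(4)) - (1)·((-4)(4) - (5)(-5)) + (-5)·((-4)(4) - (-3)(-5))
  = (1)(-32) - (1)(9) + (-5)(-31)
  = 114

det(A) = 114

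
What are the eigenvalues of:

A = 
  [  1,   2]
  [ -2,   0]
λ = (1 + i√15)/2, (1 - i√15)/2  (≈ 0.5 + 1.936i, 0.5 - 1.936i)

tr(A) = 1, det(A) = 4
Characteristic polynomial: λ² - tr(A)λ + det(A) = λ² - λ + 4
λ² - λ + 4 = 0  ⇒  λ = (1 ± √((-1)² - 4·(4)))/2 = (1 ± √(-15))/2
  = (1 + i√15)/2,  (1 - i√15)/2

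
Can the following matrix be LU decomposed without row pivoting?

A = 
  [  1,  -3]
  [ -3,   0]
Yes.
A[1,1] = 1 ≠ 0, so Gaussian elimination proceeds without a row swap: multiplier ℓ₂₁ = (-3)/(1) = -3, and U[2,2] = 0 - (-3)(-3) = -9.
L = 
  [  1,   0]
  [ -3,   1]
U = 
  [  1,  -3]
  [  0,  -9]
Check row 2 of LU: [(-3)(1), (-3)(-3) + (-9)] = [-3, 0] = row 2 of A ✓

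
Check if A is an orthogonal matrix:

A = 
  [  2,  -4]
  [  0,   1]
No

AᵀA = 
  [  4,  -8]
  [ -8,  17]
≠ I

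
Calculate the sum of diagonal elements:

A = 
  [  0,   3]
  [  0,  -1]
-1

tr(A) = 0 + -1 = -1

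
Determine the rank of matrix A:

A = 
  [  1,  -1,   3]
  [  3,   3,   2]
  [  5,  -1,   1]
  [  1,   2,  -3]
rank(A) = 3

Row reduce:
R2 → R2 - (3)·R1
R3 → R3 - (5)·R1
R4 → R4 - (1)·R1
R3 → R3 - (2/3)·R2
R4 → R4 - (1/2)·R2
R4 → R4 - (15/56)·R3
REF = 
  [    1,    -1,     3]
  [    0,     6,    -7]
  [    0,     0, -28/3]
  [    0,     0,     0]
Pivot columns: 1, 2, 3 → 3 pivots.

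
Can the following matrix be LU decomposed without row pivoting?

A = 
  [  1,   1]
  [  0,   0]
Yes.
A[1,1] = 1 ≠ 0, so Gaussian elimination proceeds without a row swap: multiplier ℓ₂₁ = (0)/(1) = 0, and U[2,2] = 0 - (0)(1) = 0.
L = 
  [  1,   0]
  [  0,   1]
U = 
  [  1,   1]
  [  0,   0]
Check row 2 of LU: [(0)(1), (0)(1) + 0] = [0, 0] = row 2 of A ✓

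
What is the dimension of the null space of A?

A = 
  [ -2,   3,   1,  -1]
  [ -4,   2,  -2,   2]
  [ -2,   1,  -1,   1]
nullity(A) = 2

Row reduce:
R2 → R2 - (2)·R1
R3 → R3 - (1)·R1
R3 → R3 - (1/2)·R2
REF = 
  [ -2,   3,   1,  -1]
  [  0,  -4,  -4,   4]
  [  0,   0,   0,   0]
Pivot columns: 1, 2 → 2 pivots.
rank(A) = 2, so nullity(A) = 4 - 2 = 2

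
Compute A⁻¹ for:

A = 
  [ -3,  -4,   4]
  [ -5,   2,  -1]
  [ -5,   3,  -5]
det(A) = (-3)·((2)(-5) - (-1)(3)) - (-4)·((-5)(-5) - (-1)(-5)) + (4)·((-5)(3) - (2)(-5))
  = (-3)(-7) - (-4)(20) + (4)(-5)
  = 81
det(A) = 81 ≠ 0, so A is invertible.

Cofactors Cᵢⱼ = (-1)ⁱ⁺ʲ·Mᵢⱼ:
C = 
  [ -7, -20,  -5]
  [ -8,  35,  29]
  [ -4, -23, -26]

adj(A) = Cᵀ:
adj(A) = 
  [ -7,  -8,  -4]
  [-20,  35, -23]
  [ -5,  29, -26]

A⁻¹ = (1/81) · adj(A):
A⁻¹ = 
  [ -7/81,  -8/81,  -4/81]
  [-20/81,  35/81, -23/81]
  [ -5/81,  29/81, -26/81]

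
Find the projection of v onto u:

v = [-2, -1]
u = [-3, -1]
v·u = (-2)(-3) + (-1)(-1) = 7
u·u = (-3)² + (-1)² = 10
proj_u(v) = (v·u / u·u) × u = (7/10) × u

proj_u(v) = [-21/10, -7/10]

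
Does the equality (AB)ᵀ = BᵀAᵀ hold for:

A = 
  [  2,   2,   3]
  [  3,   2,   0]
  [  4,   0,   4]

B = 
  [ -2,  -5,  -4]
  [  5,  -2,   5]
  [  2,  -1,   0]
Yes

(AB)ᵀ = 
  [ 12,   4,   0]
  [-17, -19, -24]
  [  2,  -2, -16]

BᵀAᵀ = 
  [ 12,   4,   0]
  [-17, -19, -24]
  [  2,  -2, -16]

Both sides are equal — this is the standard identity (AB)ᵀ = BᵀAᵀ, which holds for all A, B.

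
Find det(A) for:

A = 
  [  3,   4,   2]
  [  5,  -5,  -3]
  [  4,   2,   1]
Cofactor expansion along row 1:
det(A) = (3)·((-5)(1) - (-3)(2)) - (4)·((5)(1) - (-3)(4)) + (2)·((5)(2) - (-5)(4))
  = (3)(1) - (4)(17) + (2)(30)
  = -5

det(A) = -5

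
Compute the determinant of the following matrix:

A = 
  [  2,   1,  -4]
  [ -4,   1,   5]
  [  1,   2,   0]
21

Cofactor expansion along row 1:
det(A) = (2)·((1)(0) - (5)(2)) - (1)·((-4)(0) - (5)(1)) + (-4)·((-4)(2) - (1)(1))
  = (2)(-10) - (1)(-5) + (-4)(-9)
  = 21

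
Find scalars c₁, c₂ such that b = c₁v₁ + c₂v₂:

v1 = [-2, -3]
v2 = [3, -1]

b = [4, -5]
c1 = 1, c2 = 2

b = 1·v1 + 2·v2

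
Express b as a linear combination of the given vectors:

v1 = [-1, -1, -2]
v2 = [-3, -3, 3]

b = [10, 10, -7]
c1 = -1, c2 = -3

b = -1·v1 + -3·v2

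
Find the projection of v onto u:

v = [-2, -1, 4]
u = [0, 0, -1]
proj_u(v) = [0, 0, 4]

v·u = (-2)(0) + (-1)(0) + (4)(-1) = -4
u·u = (0)² + (0)² + (-1)² = 1
proj_u(v) = (v·u / u·u) × u = (-4/1) × u = (-4) × u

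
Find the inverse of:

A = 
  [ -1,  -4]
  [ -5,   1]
det(A) = (-1)(1) - (-4)(-5) = -21
For a 2×2 matrix, A⁻¹ = (1/det(A)) · [[d, -b], [-c, a]]
    = (-1/21) · [[1, 4], [5, -1]]

A⁻¹ = 
  [-1/21, -4/21]
  [-5/21,  1/21]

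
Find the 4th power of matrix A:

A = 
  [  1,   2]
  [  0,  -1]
A² = A·A:
A²[1,1] = (1)(1) + (2)(0) = 1
A²[1,2] = (1)(2) + (2)(-1) = 0
A²[2,1] = (0)(1) + (-1)(0) = 0
A²[2,2] = (0)(2) + (-1)(-1) = 1
A² = 
  [  1,   0]
  [  0,   1]

A^3 = A^2·A:
A^3[1,1] = (1)(1) + (0)(0) = 1
A^3[1,2] = (1)(2) + (0)(-1) = 2
A^3[2,1] = (0)(1) + (1)(0) = 0
A^3[2,2] = (0)(2) + (1)(-1) = -1
A^3 = 
  [  1,   2]
  [  0,  -1]

A^4 = A^3·A:
A^4[1,1] = (1)(1) + (2)(0) = 1
A^4[1,2] = (1)(2) + (2)(-1) = 0
A^4[2,1] = (0)(1) + (-1)(0) = 0
A^4[2,2] = (0)(2) + (-1)(-1) = 1
A^4 = 
  [  1,   0]
  [  0,   1]

Therefore
A^4 = 
  [  1,   0]
  [  0,   1]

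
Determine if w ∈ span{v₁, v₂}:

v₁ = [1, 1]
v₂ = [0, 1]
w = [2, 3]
Yes

Form the augmented matrix and row-reduce:
[v₁|v₂|w] = 
  [  1,   0,   2]
  [  1,   1,   3]
R2 → R2 - (1)·R1
REF = 
  [  1,   0,   2]
  [  0,   1,   1]

No row of the form [0 0 | nonzero], so the system is consistent. Back-substitution gives c₁ = 2, c₂ = 1: w = (2)·v₁ + (1)·v₂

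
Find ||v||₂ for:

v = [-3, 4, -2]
5.385

||v||₂ = √((-3)² + (4)² + (-2)²) = √29 = 5.385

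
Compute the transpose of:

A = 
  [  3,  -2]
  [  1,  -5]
Aᵀ = 
  [  3,   1]
  [ -2,  -5]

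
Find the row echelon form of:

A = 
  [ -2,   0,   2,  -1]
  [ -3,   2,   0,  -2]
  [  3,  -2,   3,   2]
Row operations:
R2 → R2 - (3/2)·R1
R3 → R3 + (3/2)·R1
R3 → R3 + (1)·R2

Resulting echelon form:
REF = 
  [  -2,    0,    2,   -1]
  [   0,    2,   -3, -1/2]
  [   0,    0,    3,    0]

Rank = 3 (number of non-zero pivot rows).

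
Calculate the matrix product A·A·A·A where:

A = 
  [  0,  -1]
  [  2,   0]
A² = A·A:
A²[1,1] = (0)(0) + (-1)(2) = -2
A²[1,2] = (0)(-1) + (-1)(0) = 0
A²[2,1] = (2)(0) + (0)(2) = 0
A²[2,2] = (2)(-1) + (0)(0) = -2
A² = 
  [ -2,   0]
  [  0,  -2]

A^3 = A^2·A:
A^3[1,1] = (-2)(0) + (0)(2) = 0
A^3[1,2] = (-2)(-1) + (0)(0) = 2
A^3[2,1] = (0)(0) + (-2)(2) = -4
A^3[2,2] = (0)(-1) + (-2)(0) = 0
A^3 = 
  [  0,   2]
  [ -4,   0]

A^4 = A^3·A:
A^4[1,1] = (0)(0) + (2)(2) = 4
A^4[1,2] = (0)(-1) + (2)(0) = 0
A^4[2,1] = (-4)(0) + (0)(2) = 0
A^4[2,2] = (-4)(-1) + (0)(0) = 4
A^4 = 
  [  4,   0]
  [  0,   4]

Therefore
A^4 = 
  [  4,   0]
  [  0,   4]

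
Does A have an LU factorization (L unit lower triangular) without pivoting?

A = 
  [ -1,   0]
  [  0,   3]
Yes.
A[1,1] = -1 ≠ 0, so Gaussian elimination proceeds without a row swap: multiplier ℓ₂₁ = (0)/(-1) = 0, and U[2,2] = 3 - (0)(0) = 3.
L = 
  [  1,   0]
  [  0,   1]
U = 
  [ -1,   0]
  [  0,   3]
Check row 2 of LU: [(0)(-1), (0)(0) + 3] = [0, 3] = row 2 of A ✓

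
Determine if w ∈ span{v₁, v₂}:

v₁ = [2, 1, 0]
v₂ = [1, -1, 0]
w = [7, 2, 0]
Yes

Form the augmented matrix and row-reduce:
[v₁|v₂|w] = 
  [  2,   1,   7]
  [  1,  -1,   2]
  [  0,   0,   0]
R2 → R2 - (1/2)·R1
REF = 
  [   2,    1,    7]
  [   0, -3/2, -3/2]
  [   0,    0,    0]

No row of the form [0 0 | nonzero], so the system is consistent. Back-substitution gives c₁ = 3, c₂ = 1: w = (3)·v₁ + (1)·v₂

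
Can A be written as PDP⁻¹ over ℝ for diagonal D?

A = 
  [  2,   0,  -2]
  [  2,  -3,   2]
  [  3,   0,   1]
No

Characteristic polynomial: det(λI - A) = λ³ - λ + 24
Testing integer divisors of the constant term: p(-3) = 0, so (λ + 3) is a factor:
p(λ) = (λ + 3)(λ² - 3λ + 8)
λ² - 3λ + 8 = 0  ⇒  λ = (3 ± √((-3)² - 4·(8)))/2 = (3 ± √(-23))/2
  = (3 + i√23)/2,  (3 - i√23)/2
Eigenvalues: -3, (3 + i√23)/2, (3 - i√23)/2  (≈ -3, 1.5 + 2.398i, 1.5 - 2.398i)
Has complex eigenvalues (not diagonalizable over ℝ).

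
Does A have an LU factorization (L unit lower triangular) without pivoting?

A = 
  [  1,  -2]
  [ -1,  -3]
Yes.
A[1,1] = 1 ≠ 0, so Gaussian elimination proceeds without a row swap: multiplier ℓ₂₁ = (-1)/(1) = -1, and U[2,2] = -3 - (-1)(-2) = -5.
L = 
  [  1,   0]
  [ -1,   1]
U = 
  [  1,  -2]
  [  0,  -5]
Check row 2 of LU: [(-1)(1), (-1)(-2) + (-5)] = [-1, -3] = row 2 of A ✓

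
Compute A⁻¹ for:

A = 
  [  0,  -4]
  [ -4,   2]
det(A) = (0)(2) - (-4)(-4) = -16
For a 2×2 matrix, A⁻¹ = (1/det(A)) · [[d, -b], [-c, a]]
    = (-1/16) · [[2, 4], [4, 0]]

A⁻¹ = 
  [-1/8, -1/4]
  [-1/4,    0]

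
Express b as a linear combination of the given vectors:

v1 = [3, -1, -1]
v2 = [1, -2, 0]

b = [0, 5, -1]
c1 = 1, c2 = -3

b = 1·v1 + -3·v2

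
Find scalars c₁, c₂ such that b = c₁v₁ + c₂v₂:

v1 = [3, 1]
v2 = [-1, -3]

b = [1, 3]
c1 = 0, c2 = -1

b = 0·v1 + -1·v2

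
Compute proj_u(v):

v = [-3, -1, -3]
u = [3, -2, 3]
v·u = (-3)(3) + (-1)(-2) + (-3)(3) = -16
u·u = (3)² + (-2)² + (3)² = 22
proj_u(v) = (v·u / u·u) × u = (-16/22) × u = (-8/11) × u

proj_u(v) = [-24/11, 16/11, -24/11]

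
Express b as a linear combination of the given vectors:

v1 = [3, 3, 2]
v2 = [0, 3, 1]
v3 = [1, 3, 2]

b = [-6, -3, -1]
c1 = -3, c2 = -1, c3 = 3

b = -3·v1 + -1·v2 + 3·v3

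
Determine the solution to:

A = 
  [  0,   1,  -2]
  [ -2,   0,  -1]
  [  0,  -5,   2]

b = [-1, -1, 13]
x = [1, -3, -1]

Row reduce the augmented matrix [A|b]:
Swap R1 ↔ R2
R3 → R3 + (5)·R2
REF = 
  [ -2,   0,  -1,  -1]
  [  0,   1,  -2,  -1]
  [  0,   0,  -8,   8]

Back-substitution:
x₃ = 8 / (-8) = -1
x₂ = (-1 - (-2)(-1)) / 1 = -3
x₁ = (-1 - (0)(-3) - (-1)(-1)) / (-2) = 1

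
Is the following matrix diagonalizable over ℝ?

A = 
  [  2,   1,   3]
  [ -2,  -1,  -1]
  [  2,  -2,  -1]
No

Characteristic polynomial: det(λI - A) = λ³ - 9λ - 12
By the rational root theorem any rational root is an integer dividing 12; none of those is a root, so p(λ) has no rational roots and hence (being an irreducible cubic) no repeated roots.
Discriminant of the cubic: Δ = -972
Δ < 0 ⇒ one real eigenvalue and a complex-conjugate pair: λ ≈ 3.522, -1.761 + 0.5524i, -1.761 - 0.5524i
Has complex eigenvalues (not diagonalizable over ℝ).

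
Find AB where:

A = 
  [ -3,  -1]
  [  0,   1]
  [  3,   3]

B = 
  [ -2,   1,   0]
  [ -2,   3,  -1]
AB = 
  [  8,  -6,   1]
  [ -2,   3,  -1]
  [-12,  12,  -3]

A is 3×2 and B is 2×3, so AB is 3×3. Each entry is (row of A)·(column of B):
AB[1,1] = (-3)(-2) + (-1)(-2) = 8
AB[1,2] = (-3)(1) + (-1)(3) = -6
AB[1,3] = (-3)(0) + (-1)(-1) = 1
AB[2,1] = (0)(-2) + (1)(-2) = -2
AB[2,2] = (0)(1) + (1)(3) = 3
AB[2,3] = (0)(0) + (1)(-1) = -1
AB[3,1] = (3)(-2) + (3)(-2) = -12
AB[3,2] = (3)(1) + (3)(3) = 12
AB[3,3] = (3)(0) + (3)(-1) = -3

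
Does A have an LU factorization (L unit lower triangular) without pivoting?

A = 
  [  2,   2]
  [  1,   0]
Yes.
A[1,1] = 2 ≠ 0, so Gaussian elimination proceeds without a row swap: multiplier ℓ₂₁ = (1)/(2) = 1/2, and U[2,2] = 0 - (1/2)(2) = -1.
L = 
  [  1,   0]
  [1/2,   1]
U = 
  [  2,   2]
  [  0,  -1]
Check row 2 of LU: [(1/2)(2), (1/2)(2) + (-1)] = [1, 0] = row 2 of A ✓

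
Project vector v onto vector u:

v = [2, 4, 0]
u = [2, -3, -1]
proj_u(v) = [-8/7, 12/7, 4/7]

v·u = (2)(2) + (4)(-3) + (0)(-1) = -8
u·u = (2)² + (-3)² + (-1)² = 14
proj_u(v) = (v·u / u·u) × u = (-8/14) × u = (-4/7) × u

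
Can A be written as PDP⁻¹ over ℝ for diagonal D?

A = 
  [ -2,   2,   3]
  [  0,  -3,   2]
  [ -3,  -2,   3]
No

Characteristic polynomial: det(λI - A) = λ³ + 2λ² + 4λ + 29
By the rational root theorem any rational root is an integer dividing 29; none of those is a root, so p(λ) has no rational roots and hence (being an irreducible cubic) no repeated roots.
Discriminant of the cubic: Δ = -19651
Δ < 0 ⇒ one real eigenvalue and a complex-conjugate pair: λ ≈ -3.368, 0.6842 + 2.853i, 0.6842 - 2.853i
Has complex eigenvalues (not diagonalizable over ℝ).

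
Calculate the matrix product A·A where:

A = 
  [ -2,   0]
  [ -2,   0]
A² = A·A:
A²[1,1] = (-2)(-2) + (0)(-2) = 4
A²[1,2] = (-2)(0) + (0)(0) = 0
A²[2,1] = (-2)(-2) + (0)(-2) = 4
A²[2,2] = (-2)(0) + (0)(0) = 0
A² = 
  [  4,   0]
  [  4,   0]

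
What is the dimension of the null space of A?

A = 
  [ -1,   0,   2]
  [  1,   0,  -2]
nullity(A) = 2

Row reduce:
R2 → R2 + (1)·R1
REF = 
  [ -1,   0,   2]
  [  0,   0,   0]
Pivot columns: 1 → 1 pivot.
rank(A) = 1, so nullity(A) = 3 - 1 = 2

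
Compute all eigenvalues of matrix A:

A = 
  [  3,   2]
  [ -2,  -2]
λ = 2, -1

tr(A) = 1, det(A) = -2
Characteristic polynomial: λ² - tr(A)λ + det(A) = λ² - λ - 2
λ² - λ - 2 = (λ + 1)(λ - 2)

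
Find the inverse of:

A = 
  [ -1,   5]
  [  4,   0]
det(A) = (-1)(0) - (5)(4) = -20
For a 2×2 matrix, A⁻¹ = (1/det(A)) · [[d, -b], [-c, a]]
    = (-1/20) · [[0, -5], [-4, -1]]

A⁻¹ = 
  [   0,  1/4]
  [ 1/5, 1/20]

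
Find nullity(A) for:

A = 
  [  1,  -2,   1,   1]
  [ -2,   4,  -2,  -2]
nullity(A) = 3

Row reduce:
R2 → R2 + (2)·R1
REF = 
  [  1,  -2,   1,   1]
  [  0,   0,   0,   0]
Pivot columns: 1 → 1 pivot.
rank(A) = 1, so nullity(A) = 4 - 1 = 3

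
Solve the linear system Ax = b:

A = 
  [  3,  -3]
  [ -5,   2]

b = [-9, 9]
Row reduce the augmented matrix [A|b]:
R2 → R2 + (5/3)·R1
REF = 
  [  3,  -3,  -9]
  [  0,  -3,  -6]

Back-substitution:
x₂ = (-6) / (-3) = 2
x₁ = (-9 - (-3)(2)) / 3 = -1

x = [-1, 2]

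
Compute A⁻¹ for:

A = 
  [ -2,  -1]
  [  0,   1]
det(A) = (-2)(1) - (-1)(0) = -2
For a 2×2 matrix, A⁻¹ = (1/det(A)) · [[d, -b], [-c, a]]
    = (-1/2) · [[1, 1], [0, -2]]

A⁻¹ = 
  [-1/2, -1/2]
  [   0,    1]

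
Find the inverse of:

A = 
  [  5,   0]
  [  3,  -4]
det(A) = (5)(-4) - (0)(3) = -20
For a 2×2 matrix, A⁻¹ = (1/det(A)) · [[d, -b], [-c, a]]
    = (-1/20) · [[-4, 0], [-3, 5]]

A⁻¹ = 
  [ 1/5,    0]
  [3/20, -1/4]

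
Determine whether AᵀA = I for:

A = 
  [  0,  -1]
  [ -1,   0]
Yes

AᵀA = 
  [  1,   0]
  [  0,   1]
= I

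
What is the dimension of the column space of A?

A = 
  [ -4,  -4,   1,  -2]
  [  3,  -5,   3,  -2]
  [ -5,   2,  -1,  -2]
dim(Col(A)) = 3

Row reduce:
R2 → R2 + (3/4)·R1
R3 → R3 - (5/4)·R1
R3 → R3 + (7/8)·R2
REF = 
  [    -4,     -4,      1,     -2]
  [     0,     -8,   15/4,   -7/2]
  [     0,      0,  33/32, -41/16]
Pivot columns: 1, 2, 3 → 3 pivots.
dim(Col(A)) = number of pivot columns = 3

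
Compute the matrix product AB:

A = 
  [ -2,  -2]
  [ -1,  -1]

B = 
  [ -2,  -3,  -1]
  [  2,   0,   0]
AB = 
  [  0,   6,   2]
  [  0,   3,   1]

A is 2×2 and B is 2×3, so AB is 2×3. Each entry is (row of A)·(column of B):
AB[1,1] = (-2)(-2) + (-2)(2) = 0
AB[1,2] = (-2)(-3) + (-2)(0) = 6
AB[1,3] = (-2)(-1) + (-2)(0) = 2
AB[2,1] = (-1)(-2) + (-1)(2) = 0
AB[2,2] = (-1)(-3) + (-1)(0) = 3
AB[2,3] = (-1)(-1) + (-1)(0) = 1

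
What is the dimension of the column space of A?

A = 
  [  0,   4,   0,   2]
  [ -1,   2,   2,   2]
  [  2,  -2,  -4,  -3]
Row reduce:
Swap R1 ↔ R2
R3 → R3 + (2)·R1
R3 → R3 - (1/2)·R2
REF = 
  [ -1,   2,   2,   2]
  [  0,   4,   0,   2]
  [  0,   0,   0,   0]
Pivot columns: 1, 2 → 2 pivots.
dim(Col(A)) = number of pivot columns = 2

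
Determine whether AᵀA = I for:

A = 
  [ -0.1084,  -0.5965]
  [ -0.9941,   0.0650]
No

AᵀA = 
  [  1,   0]
  [  0,   0.3600]
≠ I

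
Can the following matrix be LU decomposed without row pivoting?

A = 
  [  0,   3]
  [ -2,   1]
No.
A[1,1] = 0 but A[2,1] = -2 ≠ 0. Any LU with L unit lower triangular has (LU)[1,1] = U[1,1] and (LU)[2,1] = L[2,1]·U[1,1]; matching A forces U[1,1] = 0, which then forces (LU)[2,1] = 0 ≠ -2. A row swap (pivoting) is required.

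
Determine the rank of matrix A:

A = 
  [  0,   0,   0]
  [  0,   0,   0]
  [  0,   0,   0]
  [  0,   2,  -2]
rank(A) = 1

Row reduce:
Swap R1 ↔ R4
REF = 
  [  0,   2,  -2]
  [  0,   0,   0]
  [  0,   0,   0]
  [  0,   0,   0]
Pivot columns: 2 → 1 pivot.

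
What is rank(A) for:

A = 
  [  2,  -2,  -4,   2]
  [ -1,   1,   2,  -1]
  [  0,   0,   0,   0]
Row reduce:
R2 → R2 + (1/2)·R1
REF = 
  [  2,  -2,  -4,   2]
  [  0,   0,   0,   0]
  [  0,   0,   0,   0]
Pivot columns: 1 → 1 pivot.

rank(A) = 1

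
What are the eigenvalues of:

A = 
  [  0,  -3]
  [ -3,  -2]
tr(A) = -2, det(A) = -9
Characteristic polynomial: λ² - tr(A)λ + det(A) = λ² + 2λ - 9
λ² + 2λ - 9 = 0  ⇒  λ = (-2 ± √((2)² - 4·(-9)))/2 = (-2 ± √(40))/2
  = -1 + √10,  -1 - √10

λ = -1 + √10, -1 - √10  (≈ 2.162, -4.162)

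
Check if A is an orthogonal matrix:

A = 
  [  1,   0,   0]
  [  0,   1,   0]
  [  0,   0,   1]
Yes

AᵀA = 
  [  1,   0,   0]
  [  0,   1,   0]
  [  0,   0,   1]
= I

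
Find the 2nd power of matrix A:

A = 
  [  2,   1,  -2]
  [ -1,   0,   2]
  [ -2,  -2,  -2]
A² = A·A:
A²[1,1] = (2)(2) + (1)(-1) + (-2)(-2) = 7
A²[1,2] = (2)(1) + (1)(0) + (-2)(-2) = 6
A²[1,3] = (2)(-2) + (1)(2) + (-2)(-2) = 2
A²[2,1] = (-1)(2) + (0)(-1) + (2)(-2) = -6
A²[2,2] = (-1)(1) + (0)(0) + (2)(-2) = -5
A²[2,3] = (-1)(-2) + (0)(2) + (2)(-2) = -2
A²[3,1] = (-2)(2) + (-2)(-1) + (-2)(-2) = 2
A²[3,2] = (-2)(1) + (-2)(0) + (-2)(-2) = 2
A²[3,3] = (-2)(-2) + (-2)(2) + (-2)(-2) = 4
A² = 
  [  7,   6,   2]
  [ -6,  -5,  -2]
  [  2,   2,   4]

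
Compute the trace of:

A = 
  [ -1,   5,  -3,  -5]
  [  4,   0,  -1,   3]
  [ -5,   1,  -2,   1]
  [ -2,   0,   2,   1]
-2

tr(A) = -1 + 0 + -2 + 1 = -2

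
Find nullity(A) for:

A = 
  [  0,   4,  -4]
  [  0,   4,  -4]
nullity(A) = 2

Row reduce:
R2 → R2 - (1)·R1
REF = 
  [  0,   4,  -4]
  [  0,   0,   0]
Pivot columns: 2 → 1 pivot.
rank(A) = 1, so nullity(A) = 3 - 1 = 2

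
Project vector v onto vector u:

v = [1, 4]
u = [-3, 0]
proj_u(v) = [1, 0]

v·u = (1)(-3) + (4)(0) = -3
u·u = (-3)² + (0)² = 9
proj_u(v) = (v·u / u·u) × u = (-3/9) × u = (-1/3) × u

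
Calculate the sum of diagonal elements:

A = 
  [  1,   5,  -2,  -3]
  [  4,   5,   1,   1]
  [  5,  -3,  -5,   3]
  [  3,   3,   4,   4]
5

tr(A) = 1 + 5 + -5 + 4 = 5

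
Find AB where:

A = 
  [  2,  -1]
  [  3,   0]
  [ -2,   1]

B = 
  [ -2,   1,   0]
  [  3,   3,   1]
AB = 
  [ -7,  -1,  -1]
  [ -6,   3,   0]
  [  7,   1,   1]

A is 3×2 and B is 2×3, so AB is 3×3. Each entry is (row of A)·(column of B):
AB[1,1] = (2)(-2) + (-1)(3) = -7
AB[1,2] = (2)(1) + (-1)(3) = -1
AB[1,3] = (2)(0) + (-1)(1) = -1
AB[2,1] = (3)(-2) + (0)(3) = -6
AB[2,2] = (3)(1) + (0)(3) = 3
AB[2,3] = (3)(0) + (0)(1) = 0
AB[3,1] = (-2)(-2) + (1)(3) = 7
AB[3,2] = (-2)(1) + (1)(3) = 1
AB[3,3] = (-2)(0) + (1)(1) = 1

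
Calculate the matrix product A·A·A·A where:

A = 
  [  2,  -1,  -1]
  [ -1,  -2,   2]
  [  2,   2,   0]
A² = A·A:
A²[1,1] = (2)(2) + (-1)(-1) + (-1)(2) = 3
A²[1,2] = (2)(-1) + (-1)(-2) + (-1)(2) = -2
A²[1,3] = (2)(-1) + (-1)(2) + (-1)(0) = -4
A²[2,1] = (-1)(2) + (-2)(-1) + (2)(2) = 4
A²[2,2] = (-1)(-1) + (-2)(-2) + (2)(2) = 9
A²[2,3] = (-1)(-1) + (-2)(2) + (2)(0) = -3
A²[3,1] = (2)(2) + (2)(-1) + (0)(2) = 2
A²[3,2] = (2)(-1) + (2)(-2) + (0)(2) = -6
A²[3,3] = (2)(-1) + (2)(2) + (0)(0) = 2
A² = 
  [  3,  -2,  -4]
  [  4,   9,  -3]
  [  2,  -6,   2]

A^3 = A^2·A:
A^3[1,1] = (3)(2) + (-2)(-1) + (-4)(2) = 0
A^3[1,2] = (3)(-1) + (-2)(-2) + (-4)(2) = -7
A^3[1,3] = (3)(-1) + (-2)(2) + (-4)(0) = -7
A^3[2,1] = (4)(2) + (9)(-1) + (-3)(2) = -7
A^3[2,2] = (4)(-1) + (9)(-2) + (-3)(2) = -28
A^3[2,3] = (4)(-1) + (9)(2) + (-3)(0) = 14
A^3[3,1] = (2)(2) + (-6)(-1) + (2)(2) = 14
A^3[3,2] = (2)(-1) + (-6)(-2) + (2)(2) = 14
A^3[3,3] = (2)(-1) + (-6)(2) + (2)(0) = -14
A^3 = 
  [  0,  -7,  -7]
  [ -7, -28,  14]
  [ 14,  14, -14]

A^4 = A^3·A:
A^4[1,1] = (0)(2) + (-7)(-1) + (-7)(2) = -7
A^4[1,2] = (0)(-1) + (-7)(-2) + (-7)(2) = 0
A^4[1,3] = (0)(-1) + (-7)(2) + (-7)(0) = -14
A^4[2,1] = (-7)(2) + (-28)(-1) + (14)(2) = 42
A^4[2,2] = (-7)(-1) + (-28)(-2) + (14)(2) = 91
A^4[2,3] = (-7)(-1) + (-28)(2) + (14)(0) = -49
A^4[3,1] = (14)(2) + (14)(-1) + (-14)(2) = -14
A^4[3,2] = (14)(-1) + (14)(-2) + (-14)(2) = -70
A^4[3,3] = (14)(-1) + (14)(2) + (-14)(0) = 14
A^4 = 
  [ -7,   0, -14]
  [ 42,  91, -49]
  [-14, -70,  14]

Therefore
A^4 = 
  [ -7,   0, -14]
  [ 42,  91, -49]
  [-14, -70,  14]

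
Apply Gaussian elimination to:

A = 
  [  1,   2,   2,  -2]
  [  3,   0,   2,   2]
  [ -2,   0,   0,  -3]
Row operations:
R2 → R2 - (3)·R1
R3 → R3 + (2)·R1
R3 → R3 + (2/3)·R2

Resulting echelon form:
REF = 
  [   1,    2,    2,   -2]
  [   0,   -6,   -4,    8]
  [   0,    0,  4/3, -5/3]

Rank = 3 (number of non-zero pivot rows).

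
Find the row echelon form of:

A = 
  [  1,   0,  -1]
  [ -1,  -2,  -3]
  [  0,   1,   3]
Row operations:
R2 → R2 + (1)·R1
R3 → R3 + (1/2)·R2

Resulting echelon form:
REF = 
  [  1,   0,  -1]
  [  0,  -2,  -4]
  [  0,   0,   1]

Rank = 3 (number of non-zero pivot rows).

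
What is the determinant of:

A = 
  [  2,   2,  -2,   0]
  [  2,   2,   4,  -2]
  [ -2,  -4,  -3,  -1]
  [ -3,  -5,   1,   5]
Cofactor expansion along row 1: det(A) = a₁₁M₁₁ - a₁₂M₁₂ + a₁₃M₁₃ - a₁₄M₁₄

M₁₁ = det[[2, 4, -2]; [-4, -3, -1]; [-5, 1, 5]]
  = (2)·((-3)(5) - (-1)(1)) - (4)·((-4)(5) - (-1)(-5)) + (-2)·((-4)(1) - (-3)(-5))
  = (2)(-14) - (4)(-25) + (-2)(-19)
  = 110
M₁₂ = det[[2, 4, -2]; [-2, -3, -1]; [-3, 1, 5]]
  = (2)·((-3)(5) - (-1)(1)) - (4)·((-2)(5) - (-1)(-3)) + (-2)·((-2)(1) - (-3)(-3))
  = (2)(-14) - (4)(-13) + (-2)(-11)
  = 46
M₁₃ = det[[2, 2, -2]; [-2, -4, -1]; [-3, -5, 5]]
  = (2)·((-4)(5) - (-1)(-5)) - (2)·((-2)(5) - (-1)(-3)) + (-2)·((-2)(-5) - (-4)(-3))
  = (2)(-25) - (2)(-13) + (-2)(-2)
  = -20
M₁₄ = det[[2, 2, 4]; [-2, -4, -3]; [-3, -5, 1]]
  = (2)·((-4)(1) - (-3)(-5)) - (2)·((-2)(1) - (-3)(-3)) + (4)·((-2)(-5) - (-4)(-3))
  = (2)(-19) - (2)(-11) + (4)(-2)
  = -24

det(A) = (2)(110) - (2)(46) + (-2)(-20) - (0)(-24) = 168

det(A) = 168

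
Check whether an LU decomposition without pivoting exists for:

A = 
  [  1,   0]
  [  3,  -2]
Yes.
A[1,1] = 1 ≠ 0, so Gaussian elimination proceeds without a row swap: multiplier ℓ₂₁ = (3)/(1) = 3, and U[2,2] = -2 - (3)(0) = -2.
L = 
  [  1,   0]
  [  3,   1]
U = 
  [  1,   0]
  [  0,  -2]
Check row 2 of LU: [(3)(1), (3)(0) + (-2)] = [3, -2] = row 2 of A ✓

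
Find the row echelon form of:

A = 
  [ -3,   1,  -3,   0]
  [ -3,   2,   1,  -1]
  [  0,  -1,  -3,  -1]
Row operations:
R2 → R2 - (1)·R1
R3 → R3 + (1)·R2

Resulting echelon form:
REF = 
  [ -3,   1,  -3,   0]
  [  0,   1,   4,  -1]
  [  0,   0,   1,  -2]

Rank = 3 (number of non-zero pivot rows).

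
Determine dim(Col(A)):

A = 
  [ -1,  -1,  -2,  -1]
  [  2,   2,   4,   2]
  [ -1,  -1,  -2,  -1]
Row reduce:
R2 → R2 + (2)·R1
R3 → R3 - (1)·R1
REF = 
  [ -1,  -1,  -2,  -1]
  [  0,   0,   0,   0]
  [  0,   0,   0,   0]
Pivot columns: 1 → 1 pivot.
dim(Col(A)) = number of pivot columns = 1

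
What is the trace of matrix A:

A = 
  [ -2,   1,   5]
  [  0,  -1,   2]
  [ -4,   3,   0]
-3

tr(A) = -2 + -1 + 0 = -3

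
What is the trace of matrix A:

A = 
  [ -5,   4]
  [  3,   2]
-3

tr(A) = -5 + 2 = -3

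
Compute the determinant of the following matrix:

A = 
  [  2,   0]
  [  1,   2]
For a 2×2 matrix, det = ad - bc = (2)(2) - (0)(1) = 4

det(A) = 4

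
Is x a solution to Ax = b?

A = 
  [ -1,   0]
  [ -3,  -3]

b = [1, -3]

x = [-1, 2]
Yes

Ax = [1, -3] = b ✓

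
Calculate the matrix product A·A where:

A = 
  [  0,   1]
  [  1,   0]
A² = A·A:
A²[1,1] = (0)(0) + (1)(1) = 1
A²[1,2] = (0)(1) + (1)(0) = 0
A²[2,1] = (1)(0) + (0)(1) = 0
A²[2,2] = (1)(1) + (0)(0) = 1
A² = 
  [  1,   0]
  [  0,   1]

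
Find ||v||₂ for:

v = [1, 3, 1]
3.317

||v||₂ = √((1)² + (3)² + (1)²) = √11 = 3.317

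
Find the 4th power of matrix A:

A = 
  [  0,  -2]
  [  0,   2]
A^4 = 
  [  0, -16]
  [  0,  16]

A² = A·A:
A²[1,1] = (0)(0) + (-2)(0) = 0
A²[1,2] = (0)(-2) + (-2)(2) = -4
A²[2,1] = (0)(0) + (2)(0) = 0
A²[2,2] = (0)(-2) + (2)(2) = 4
A² = 
  [  0,  -4]
  [  0,   4]

A^3 = A^2·A:
A^3[1,1] = (0)(0) + (-4)(0) = 0
A^3[1,2] = (0)(-2) + (-4)(2) = -8
A^3[2,1] = (0)(0) + (4)(0) = 0
A^3[2,2] = (0)(-2) + (4)(2) = 8
A^3 = 
  [  0,  -8]
  [  0,   8]

A^4 = A^3·A:
A^4[1,1] = (0)(0) + (-8)(0) = 0
A^4[1,2] = (0)(-2) + (-8)(2) = -16
A^4[2,1] = (0)(0) + (8)(0) = 0
A^4[2,2] = (0)(-2) + (8)(2) = 16
A^4 = 
  [  0, -16]
  [  0,  16]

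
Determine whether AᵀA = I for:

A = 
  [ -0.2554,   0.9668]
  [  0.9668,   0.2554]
Yes

AᵀA = 
  [  0.9999,   0]
  [  0,   0.9999]
≈ I (equal to I up to the 4-dp rounding of the entries)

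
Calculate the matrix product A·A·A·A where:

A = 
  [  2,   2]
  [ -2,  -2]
A^4 = 
  [  0,   0]
  [  0,   0]

A² = A·A:
A²[1,1] = (2)(2) + (2)(-2) = 0
A²[1,2] = (2)(2) + (2)(-2) = 0
A²[2,1] = (-2)(2) + (-2)(-2) = 0
A²[2,2] = (-2)(2) + (-2)(-2) = 0
A² = 
  [  0,   0]
  [  0,   0]

A^3 = A^2·A:
A^3[1,1] = (0)(2) + (0)(-2) = 0
A^3[1,2] = (0)(2) + (0)(-2) = 0
A^3[2,1] = (0)(2) + (0)(-2) = 0
A^3[2,2] = (0)(2) + (0)(-2) = 0
A^3 = 
  [  0,   0]
  [  0,   0]

A^4 = A^3·A:
A^4[1,1] = (0)(2) + (0)(-2) = 0
A^4[1,2] = (0)(2) + (0)(-2) = 0
A^4[2,1] = (0)(2) + (0)(-2) = 0
A^4[2,2] = (0)(2) + (0)(-2) = 0
A^4 = 
  [  0,   0]
  [  0,   0]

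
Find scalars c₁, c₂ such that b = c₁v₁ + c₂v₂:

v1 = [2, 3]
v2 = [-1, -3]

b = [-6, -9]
c1 = -3, c2 = 0

b = -3·v1 + 0·v2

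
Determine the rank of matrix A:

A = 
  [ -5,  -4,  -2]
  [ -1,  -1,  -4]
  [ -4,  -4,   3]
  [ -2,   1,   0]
Row reduce:
R2 → R2 - (1/5)·R1
R3 → R3 - (4/5)·R1
R4 → R4 - (2/5)·R1
R3 → R3 - (4)·R2
R4 → R4 + (13)·R2
R4 → R4 + (46/19)·R3
REF = 
  [   -5,    -4,    -2]
  [    0,  -1/5, -18/5]
  [    0,     0,    19]
  [    0,     0,     0]
Pivot columns: 1, 2, 3 → 3 pivots.

rank(A) = 3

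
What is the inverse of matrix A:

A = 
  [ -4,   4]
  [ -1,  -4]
det(A) = (-4)(-4) - (4)(-1) = 20
For a 2×2 matrix, A⁻¹ = (1/det(A)) · [[d, -b], [-c, a]]
    = (1/20) · [[-4, -4], [1, -4]]

A⁻¹ = 
  [-1/5, -1/5]
  [1/20, -1/5]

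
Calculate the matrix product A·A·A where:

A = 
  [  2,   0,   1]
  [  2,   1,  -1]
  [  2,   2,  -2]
A^3 = 
  [ 16,   2,   4]
  [ 12,   5,  -1]
  [ 12,   6,  -2]

A² = A·A:
A²[1,1] = (2)(2) + (0)(2) + (1)(2) = 6
A²[1,2] = (2)(0) + (0)(1) + (1)(2) = 2
A²[1,3] = (2)(1) + (0)(-1) + (1)(-2) = 0
A²[2,1] = (2)(2) + (1)(2) + (-1)(2) = 4
A²[2,2] = (2)(0) + (1)(1) + (-1)(2) = -1
A²[2,3] = (2)(1) + (1)(-1) + (-1)(-2) = 3
A²[3,1] = (2)(2) + (2)(2) + (-2)(2) = 4
A²[3,2] = (2)(0) + (2)(1) + (-2)(2) = -2
A²[3,3] = (2)(1) + (2)(-1) + (-2)(-2) = 4
A² = 
  [  6,   2,   0]
  [  4,  -1,   3]
  [  4,  -2,   4]

A^3 = A^2·A:
A^3[1,1] = (6)(2) + (2)(2) + (0)(2) = 16
A^3[1,2] = (6)(0) + (2)(1) + (0)(2) = 2
A^3[1,3] = (6)(1) + (2)(-1) + (0)(-2) = 4
A^3[2,1] = (4)(2) + (-1)(2) + (3)(2) = 12
A^3[2,2] = (4)(0) + (-1)(1) + (3)(2) = 5
A^3[2,3] = (4)(1) + (-1)(-1) + (3)(-2) = -1
A^3[3,1] = (4)(2) + (-2)(2) + (4)(2) = 12
A^3[3,2] = (4)(0) + (-2)(1) + (4)(2) = 6
A^3[3,3] = (4)(1) + (-2)(-1) + (4)(-2) = -2
A^3 = 
  [ 16,   2,   4]
  [ 12,   5,  -1]
  [ 12,   6,  -2]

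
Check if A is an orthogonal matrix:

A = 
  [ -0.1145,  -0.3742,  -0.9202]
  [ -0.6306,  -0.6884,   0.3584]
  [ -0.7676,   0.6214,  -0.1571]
Yes

AᵀA = 
  [  1,   0,  -0.0001]
  [  0,   1.0001,   0]
  [ -0.0001,   0,   0.9999]
≈ I (equal to I up to the 4-dp rounding of the entries)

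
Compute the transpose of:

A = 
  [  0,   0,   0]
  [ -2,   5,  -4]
Aᵀ = 
  [  0,  -2]
  [  0,   5]
  [  0,  -4]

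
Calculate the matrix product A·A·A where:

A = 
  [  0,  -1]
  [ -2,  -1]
A^3 = 
  [ -2,  -3]
  [ -6,  -5]

A² = A·A:
A²[1,1] = (0)(0) + (-1)(-2) = 2
A²[1,2] = (0)(-1) + (-1)(-1) = 1
A²[2,1] = (-2)(0) + (-1)(-2) = 2
A²[2,2] = (-2)(-1) + (-1)(-1) = 3
A² = 
  [  2,   1]
  [  2,   3]

A^3 = A^2·A:
A^3[1,1] = (2)(0) + (1)(-2) = -2
A^3[1,2] = (2)(-1) + (1)(-1) = -3
A^3[2,1] = (2)(0) + (3)(-2) = -6
A^3[2,2] = (2)(-1) + (3)(-1) = -5
A^3 = 
  [ -2,  -3]
  [ -6,  -5]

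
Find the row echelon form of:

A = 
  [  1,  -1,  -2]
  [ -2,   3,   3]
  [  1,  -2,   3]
Row operations:
R2 → R2 + (2)·R1
R3 → R3 - (1)·R1
R3 → R3 + (1)·R2

Resulting echelon form:
REF = 
  [  1,  -1,  -2]
  [  0,   1,  -1]
  [  0,   0,   4]

Rank = 3 (number of non-zero pivot rows).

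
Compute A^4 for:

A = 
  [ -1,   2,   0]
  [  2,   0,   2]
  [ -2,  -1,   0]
A^4 = 
  [ 37, -30,  12]
  [-42,  16, -24]
  [ 24,   0,   4]

A² = A·A:
A²[1,1] = (-1)(-1) + (2)(2) + (0)(-2) = 5
A²[1,2] = (-1)(2) + (2)(0) + (0)(-1) = -2
A²[1,3] = (-1)(0) + (2)(2) + (0)(0) = 4
A²[2,1] = (2)(-1) + (0)(2) + (2)(-2) = -6
A²[2,2] = (2)(2) + (0)(0) + (2)(-1) = 2
A²[2,3] = (2)(0) + (0)(2) + (2)(0) = 0
A²[3,1] = (-2)(-1) + (-1)(2) + (0)(-2) = 0
A²[3,2] = (-2)(2) + (-1)(0) + (0)(-1) = -4
A²[3,3] = (-2)(0) + (-1)(2) + (0)(0) = -2
A² = 
  [  5,  -2,   4]
  [ -6,   2,   0]
  [  0,  -4,  -2]

A^3 = A^2·A:
A^3[1,1] = (5)(-1) + (-2)(2) + (4)(-2) = -17
A^3[1,2] = (5)(2) + (-2)(0) + (4)(-1) = 6
A^3[1,3] = (5)(0) + (-2)(2) + (4)(0) = -4
A^3[2,1] = (-6)(-1) + (2)(2) + (0)(-2) = 10
A^3[2,2] = (-6)(2) + (2)(0) + (0)(-1) = -12
A^3[2,3] = (-6)(0) + (2)(2) + (0)(0) = 4
A^3[3,1] = (0)(-1) + (-4)(2) + (-2)(-2) = -4
A^3[3,2] = (0)(2) + (-4)(0) + (-2)(-1) = 2
A^3[3,3] = (0)(0) + (-4)(2) + (-2)(0) = -8
A^3 = 
  [-17,   6,  -4]
  [ 10, -12,   4]
  [ -4,   2,  -8]

A^4 = A^3·A:
A^4[1,1] = (-17)(-1) + (6)(2) + (-4)(-2) = 37
A^4[1,2] = (-17)(2) + (6)(0) + (-4)(-1) = -30
A^4[1,3] = (-17)(0) + (6)(2) + (-4)(0) = 12
A^4[2,1] = (10)(-1) + (-12)(2) + (4)(-2) = -42
A^4[2,2] = (10)(2) + (-12)(0) + (4)(-1) = 16
A^4[2,3] = (10)(0) + (-12)(2) + (4)(0) = -24
A^4[3,1] = (-4)(-1) + (2)(2) + (-8)(-2) = 24
A^4[3,2] = (-4)(2) + (2)(0) + (-8)(-1) = 0
A^4[3,3] = (-4)(0) + (2)(2) + (-8)(0) = 4
A^4 = 
  [ 37, -30,  12]
  [-42,  16, -24]
  [ 24,   0,   4]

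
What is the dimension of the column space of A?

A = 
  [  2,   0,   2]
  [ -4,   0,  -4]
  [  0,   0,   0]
Row reduce:
R2 → R2 + (2)·R1
REF = 
  [  2,   0,   2]
  [  0,   0,   0]
  [  0,   0,   0]
Pivot columns: 1 → 1 pivot.
dim(Col(A)) = number of pivot columns = 1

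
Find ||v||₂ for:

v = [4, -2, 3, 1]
5.477

||v||₂ = √((4)² + (-2)² + (3)² + (1)²) = √30 = 5.477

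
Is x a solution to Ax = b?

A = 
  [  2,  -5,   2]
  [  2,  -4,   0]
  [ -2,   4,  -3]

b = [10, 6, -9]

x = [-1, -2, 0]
No

Ax = [8, 6, -6] ≠ b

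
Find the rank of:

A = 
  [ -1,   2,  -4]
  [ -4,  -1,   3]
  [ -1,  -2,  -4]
rank(A) = 3

Row reduce:
R2 → R2 - (4)·R1
R3 → R3 - (1)·R1
R3 → R3 - (4/9)·R2
REF = 
  [   -1,     2,    -4]
  [    0,    -9,    19]
  [    0,     0, -76/9]
Pivot columns: 1, 2, 3 → 3 pivots.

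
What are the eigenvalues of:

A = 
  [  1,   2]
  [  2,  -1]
tr(A) = 0, det(A) = -5
Characteristic polynomial: λ² - tr(A)λ + det(A) = λ² - 5
λ² - 5 = 0  ⇒  λ = (0 ± √((0)² - 4·(-5)))/2 = (0 ± √(20))/2
  = √5,  -√5

λ = √5, -√5  (≈ 2.236, -2.236)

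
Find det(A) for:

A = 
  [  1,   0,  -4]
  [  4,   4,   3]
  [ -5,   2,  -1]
-122

Cofactor expansion along row 1:
det(A) = (1)·((4)(-1) - (3)(2)) - (0)·((4)(-1) - (3)(-5)) + (-4)·((4)(2) - (4)(-5))
  = (1)(-10) - (0)(11) + (-4)(28)
  = -122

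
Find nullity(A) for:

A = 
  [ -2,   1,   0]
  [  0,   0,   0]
nullity(A) = 2

Row reduce:
(no row operations needed)
REF = 
  [ -2,   1,   0]
  [  0,   0,   0]
Pivot columns: 1 → 1 pivot.
rank(A) = 1, so nullity(A) = 3 - 1 = 2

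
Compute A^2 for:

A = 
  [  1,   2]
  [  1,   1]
A² = A·A:
A²[1,1] = (1)(1) + (2)(1) = 3
A²[1,2] = (1)(2) + (2)(1) = 4
A²[2,1] = (1)(1) + (1)(1) = 2
A²[2,2] = (1)(2) + (1)(1) = 3
A² = 
  [  3,   4]
  [  2,   3]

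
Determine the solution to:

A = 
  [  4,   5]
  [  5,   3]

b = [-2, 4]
Row reduce the augmented matrix [A|b]:
R2 → R2 - (5/4)·R1
REF = 
  [    4,     5,    -2]
  [    0, -13/4,  13/2]

Back-substitution:
x₂ = (13/2) / (-13/4) = -2
x₁ = (-2 - (5)(-2)) / 4 = 2

x = [2, -2]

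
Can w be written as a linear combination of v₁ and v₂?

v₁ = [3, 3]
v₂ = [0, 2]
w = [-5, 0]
Yes

Form the augmented matrix and row-reduce:
[v₁|v₂|w] = 
  [  3,   0,  -5]
  [  3,   2,   0]
R2 → R2 - (1)·R1
REF = 
  [  3,   0,  -5]
  [  0,   2,   5]

No row of the form [0 0 | nonzero], so the system is consistent. Back-substitution gives c₁ = -5/3, c₂ = 5/2: w = (-5/3)·v₁ + (5/2)·v₂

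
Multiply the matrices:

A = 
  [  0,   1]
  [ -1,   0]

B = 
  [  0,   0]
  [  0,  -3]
AB = 
  [  0,  -3]
  [  0,   0]

A is 2×2 and B is 2×2, so AB is 2×2. Each entry is (row of A)·(column of B):
AB[1,1] = (0)(0) + (1)(0) = 0
AB[1,2] = (0)(0) + (1)(-3) = -3
AB[2,1] = (-1)(0) + (0)(0) = 0
AB[2,2] = (-1)(0) + (0)(-3) = 0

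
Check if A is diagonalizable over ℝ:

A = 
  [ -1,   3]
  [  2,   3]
Yes

tr(A) = 2, det(A) = -9
Characteristic polynomial: λ² - tr(A)λ + det(A) = λ² - 2λ - 9
λ² - 2λ - 9 = 0  ⇒  λ = (2 ± √((-2)² - 4·(-9)))/2 = (2 ± √(40))/2
  = 1 + √10,  1 - √10
Eigenvalues: 1 + √10, 1 - √10  (≈ 4.162, -2.162)
The two irrational eigenvalues are distinct (simple), so each has alg. mult. = geom. mult. = 1.
Sum of geometric multiplicities equals n, so A has n independent eigenvectors.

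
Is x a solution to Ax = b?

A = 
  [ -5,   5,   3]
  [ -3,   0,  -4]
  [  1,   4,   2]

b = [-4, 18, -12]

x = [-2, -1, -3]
Yes

Ax = [-4, 18, -12] = b ✓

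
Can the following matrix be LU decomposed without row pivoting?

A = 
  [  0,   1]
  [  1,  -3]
No.
A[1,1] = 0 but A[2,1] = 1 ≠ 0. Any LU with L unit lower triangular has (LU)[1,1] = U[1,1] and (LU)[2,1] = L[2,1]·U[1,1]; matching A forces U[1,1] = 0, which then forces (LU)[2,1] = 0 ≠ 1. A row swap (pivoting) is required.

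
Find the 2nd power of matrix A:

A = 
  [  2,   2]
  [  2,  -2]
A² = A·A:
A²[1,1] = (2)(2) + (2)(2) = 8
A²[1,2] = (2)(2) + (2)(-2) = 0
A²[2,1] = (2)(2) + (-2)(2) = 0
A²[2,2] = (2)(2) + (-2)(-2) = 8
A² = 
  [  8,   0]
  [  0,   8]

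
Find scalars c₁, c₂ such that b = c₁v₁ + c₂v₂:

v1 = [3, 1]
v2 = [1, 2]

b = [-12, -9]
c1 = -3, c2 = -3

b = -3·v1 + -3·v2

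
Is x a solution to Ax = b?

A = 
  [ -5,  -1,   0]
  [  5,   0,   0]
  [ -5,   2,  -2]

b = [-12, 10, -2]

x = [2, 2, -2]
Yes

Ax = [-12, 10, -2] = b ✓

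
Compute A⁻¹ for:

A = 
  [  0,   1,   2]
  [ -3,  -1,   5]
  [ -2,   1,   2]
det(A) = (0)·((-1)(2) - (5)(1)) - (1)·((-3)(2) - (5)(-2)) + (2)·((-3)(1) - (-1)(-2))
  = (0)(-7) - (1)(4) + (2)(-5)
  = -14
det(A) = -14 ≠ 0, so A is invertible.

Cofactors Cᵢⱼ = (-1)ⁱ⁺ʲ·Mᵢⱼ:
C = 
  [ -7,  -4,  -5]
  [  0,   4,  -2]
  [  7,  -6,   3]

adj(A) = Cᵀ:
adj(A) = 
  [ -7,   0,   7]
  [ -4,   4,  -6]
  [ -5,  -2,   3]

A⁻¹ = (-1/14) · adj(A):
A⁻¹ = 
  [  1/2,     0,  -1/2]
  [  2/7,  -2/7,   3/7]
  [ 5/14,   1/7, -3/14]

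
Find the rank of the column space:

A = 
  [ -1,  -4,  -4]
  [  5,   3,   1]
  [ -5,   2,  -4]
dim(Col(A)) = 3

Row reduce:
R2 → R2 + (5)·R1
R3 → R3 - (5)·R1
R3 → R3 + (22/17)·R2
REF = 
  [     -1,      -4,      -4]
  [      0,     -17,     -19]
  [      0,       0, -146/17]
Pivot columns: 1, 2, 3 → 3 pivots.
dim(Col(A)) = number of pivot columns = 3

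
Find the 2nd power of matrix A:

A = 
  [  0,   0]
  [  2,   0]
A² = A·A:
A²[1,1] = (0)(0) + (0)(2) = 0
A²[1,2] = (0)(0) + (0)(0) = 0
A²[2,1] = (2)(0) + (0)(2) = 0
A²[2,2] = (2)(0) + (0)(0) = 0
A² = 
  [  0,   0]
  [  0,   0]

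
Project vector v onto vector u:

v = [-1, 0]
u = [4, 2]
v·u = (-1)(4) + (0)(2) = -4
u·u = (4)² + (2)² = 20
proj_u(v) = (v·u / u·u) × u = (-4/20) × u = (-1/5) × u

proj_u(v) = [-4/5, -2/5]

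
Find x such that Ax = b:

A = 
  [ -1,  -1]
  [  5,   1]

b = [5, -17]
x = [-3, -2]

Row reduce the augmented matrix [A|b]:
R2 → R2 + (5)·R1
REF = 
  [ -1,  -1,   5]
  [  0,  -4,   8]

Back-substitution:
x₂ = 8 / (-4) = -2
x₁ = (5 - (-1)(-2)) / (-1) = -3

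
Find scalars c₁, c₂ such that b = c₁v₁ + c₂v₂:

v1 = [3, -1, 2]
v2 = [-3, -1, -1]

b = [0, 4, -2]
c1 = -2, c2 = -2

b = -2·v1 + -2·v2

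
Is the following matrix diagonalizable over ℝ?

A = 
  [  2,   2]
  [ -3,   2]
No

tr(A) = 4, det(A) = 10
Characteristic polynomial: λ² - tr(A)λ + det(A) = λ² - 4λ + 10
λ² - 4λ + 10 = 0  ⇒  λ = (4 ± √((-4)² - 4·(10)))/2 = (4 ± √(-24))/2
  = 2 + i√6,  2 - i√6
Eigenvalues: 2 + i√6, 2 - i√6  (≈ 2 + 2.449i, 2 - 2.449i)
Has complex eigenvalues (not diagonalizable over ℝ).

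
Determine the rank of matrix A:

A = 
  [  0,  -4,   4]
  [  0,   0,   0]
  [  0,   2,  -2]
Row reduce:
R3 → R3 + (1/2)·R1
REF = 
  [  0,  -4,   4]
  [  0,   0,   0]
  [  0,   0,   0]
Pivot columns: 2 → 1 pivot.

rank(A) = 1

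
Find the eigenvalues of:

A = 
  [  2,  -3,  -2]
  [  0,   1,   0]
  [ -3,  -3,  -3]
Characteristic polynomial: det(λI - A) = λ³ - 13λ + 12
Testing integer divisors of the constant term: p(1) = 0, so (λ - 1) is a factor:
p(λ) = (λ - 1)(λ² + λ - 12)
λ² + λ - 12 = (λ + 4)(λ - 3)

λ = 1, 3, -4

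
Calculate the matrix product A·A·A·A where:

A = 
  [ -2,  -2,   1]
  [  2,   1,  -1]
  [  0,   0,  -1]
A^4 = 
  [ -4,  -6,   3]
  [  6,   5,  -2]
  [  0,   0,   1]

A² = A·A:
A²[1,1] = (-2)(-2) + (-2)(2) + (1)(0) = 0
A²[1,2] = (-2)(-2) + (-2)(1) + (1)(0) = 2
A²[1,3] = (-2)(1) + (-2)(-1) + (1)(-1) = -1
A²[2,1] = (2)(-2) + (1)(2) + (-1)(0) = -2
A²[2,2] = (2)(-2) + (1)(1) + (-1)(0) = -3
A²[2,3] = (2)(1) + (1)(-1) + (-1)(-1) = 2
A²[3,1] = (0)(-2) + (0)(2) + (-1)(0) = 0
A²[3,2] = (0)(-2) + (0)(1) + (-1)(0) = 0
A²[3,3] = (0)(1) + (0)(-1) + (-1)(-1) = 1
A² = 
  [  0,   2,  -1]
  [ -2,  -3,   2]
  [  0,   0,   1]

A^3 = A^2·A:
A^3[1,1] = (0)(-2) + (2)(2) + (-1)(0) = 4
A^3[1,2] = (0)(-2) + (2)(1) + (-1)(0) = 2
A^3[1,3] = (0)(1) + (2)(-1) + (-1)(-1) = -1
A^3[2,1] = (-2)(-2) + (-3)(2) + (2)(0) = -2
A^3[2,2] = (-2)(-2) + (-3)(1) + (2)(0) = 1
A^3[2,3] = (-2)(1) + (-3)(-1) + (2)(-1) = -1
A^3[3,1] = (0)(-2) + (0)(2) + (1)(0) = 0
A^3[3,2] = (0)(-2) + (0)(1) + (1)(0) = 0
A^3[3,3] = (0)(1) + (0)(-1) + (1)(-1) = -1
A^3 = 
  [  4,   2,  -1]
  [ -2,   1,  -1]
  [  0,   0,  -1]

A^4 = A^3·A:
A^4[1,1] = (4)(-2) + (2)(2) + (-1)(0) = -4
A^4[1,2] = (4)(-2) + (2)(1) + (-1)(0) = -6
A^4[1,3] = (4)(1) + (2)(-1) + (-1)(-1) = 3
A^4[2,1] = (-2)(-2) + (1)(2) + (-1)(0) = 6
A^4[2,2] = (-2)(-2) + (1)(1) + (-1)(0) = 5
A^4[2,3] = (-2)(1) + (1)(-1) + (-1)(-1) = -2
A^4[3,1] = (0)(-2) + (0)(2) + (-1)(0) = 0
A^4[3,2] = (0)(-2) + (0)(1) + (-1)(0) = 0
A^4[3,3] = (0)(1) + (0)(-1) + (-1)(-1) = 1
A^4 = 
  [ -4,  -6,   3]
  [  6,   5,  -2]
  [  0,   0,   1]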